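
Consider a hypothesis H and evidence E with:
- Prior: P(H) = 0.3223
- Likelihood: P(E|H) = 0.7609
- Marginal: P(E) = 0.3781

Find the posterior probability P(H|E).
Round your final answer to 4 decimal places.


Using Bayes' theorem:

P(H|E) = P(E|H) × P(H) / P(E)
       = 0.7609 × 0.3223 / 0.3781
       = 0.24523807 / 0.3781
       = 0.6486

The evidence strengthens our belief in H.
Prior: 0.3223 → Posterior: 0.6486


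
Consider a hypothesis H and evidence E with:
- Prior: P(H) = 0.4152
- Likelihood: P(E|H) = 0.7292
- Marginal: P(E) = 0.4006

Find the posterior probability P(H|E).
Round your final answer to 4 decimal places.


Using Bayes' theorem:

P(H|E) = P(E|H) × P(H) / P(E)
       = 0.7292 × 0.4152 / 0.4006
       = 0.30276384 / 0.4006
       = 0.7558

The evidence strengthens our belief in H.
Prior: 0.4152 → Posterior: 0.7558


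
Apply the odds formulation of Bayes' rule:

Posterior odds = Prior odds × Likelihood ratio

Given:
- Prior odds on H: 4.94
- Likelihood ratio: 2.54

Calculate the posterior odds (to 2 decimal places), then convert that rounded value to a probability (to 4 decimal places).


Step 1: Calculate posterior odds
Posterior odds = Prior odds × LR
               = 4.94 × 2.54
               = 12.55

Step 2: Convert to probability
P(H|E) = Posterior odds / (1 + Posterior odds)
       = 12.55 / (1 + 12.55)
       = 12.55 / 13.55
       = 0.9262

The evidence increased P(H) from 0.8316 to 0.9262.


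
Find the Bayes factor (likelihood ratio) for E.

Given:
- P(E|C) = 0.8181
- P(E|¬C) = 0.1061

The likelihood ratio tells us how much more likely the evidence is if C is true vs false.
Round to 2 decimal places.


Likelihood Ratio (LR) = P(E|C) / P(E|¬C)

LR = 0.8181 / 0.1061
   = 7.71

The evidence is 7.71 times more likely if C is true than if C is false.
LR > 1, so observing E raises the odds in favor of C.


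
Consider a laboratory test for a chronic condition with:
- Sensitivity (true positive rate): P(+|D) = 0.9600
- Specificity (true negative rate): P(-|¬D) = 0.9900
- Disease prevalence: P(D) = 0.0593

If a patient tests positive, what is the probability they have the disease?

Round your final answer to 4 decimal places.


Let D = has disease, + = positive test

Given:
- P(D) = 0.0593 (prevalence)
- P(+|D) = 0.9600 (sensitivity)
- P(-|¬D) = 0.9900 (specificity)
- P(+|¬D) = 0.0100 (false positive rate = 1 - specificity)

Step 1: Find P(+)
P(+) = P(+|D)P(D) + P(+|¬D)P(¬D)
     = 0.9600 × 0.0593 + 0.0100 × 0.9407
     = 0.05692800 + 0.00940700
     = 0.06633500

Step 2: Apply Bayes' theorem for P(D|+)
P(D|+) = P(+|D)P(D) / P(+)
       = 0.05692800 / 0.06633500
       = 0.8582


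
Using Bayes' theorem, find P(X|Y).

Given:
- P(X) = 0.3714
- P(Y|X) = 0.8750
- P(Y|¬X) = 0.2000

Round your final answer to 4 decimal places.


Bayes' theorem: P(X|Y) = P(Y|X) × P(X) / P(Y)

Step 1: Calculate P(Y) using law of total probability
P(Y) = P(Y|X)P(X) + P(Y|¬X)P(¬X)
     = 0.8750 × 0.3714 + 0.2000 × 0.6286
     = 0.32497500 + 0.12572000
     = 0.45069500

Step 2: Apply Bayes' theorem
P(X|Y) = P(Y|X) × P(X) / P(Y)
       = 0.32497500 / 0.45069500
       = 0.7211


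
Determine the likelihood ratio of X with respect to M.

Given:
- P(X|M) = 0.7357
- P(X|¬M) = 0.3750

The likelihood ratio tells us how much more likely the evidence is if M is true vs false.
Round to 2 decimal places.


Likelihood Ratio (LR) = P(X|M) / P(X|¬M)

LR = 0.7357 / 0.3750
   = 1.96

The evidence is 1.96 times more likely if M is true than if M is false.
LR > 1, so observing X raises the odds in favor of M.


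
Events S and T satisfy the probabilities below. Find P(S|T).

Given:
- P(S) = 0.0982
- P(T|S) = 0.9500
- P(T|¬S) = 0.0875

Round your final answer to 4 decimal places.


Bayes' theorem: P(S|T) = P(T|S) × P(S) / P(T)

Step 1: Calculate P(T) using law of total probability
P(T) = P(T|S)P(S) + P(T|¬S)P(¬S)
     = 0.9500 × 0.0982 + 0.0875 × 0.9018
     = 0.09329000 + 0.07890750
     = 0.17219750

Step 2: Apply Bayes' theorem
P(S|T) = P(T|S) × P(S) / P(T)
       = 0.09329000 / 0.17219750
       = 0.5418


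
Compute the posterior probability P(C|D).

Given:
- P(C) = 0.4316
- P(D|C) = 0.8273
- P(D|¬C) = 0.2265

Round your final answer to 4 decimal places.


Bayes' theorem: P(C|D) = P(D|C) × P(C) / P(D)

Step 1: Calculate P(D) using law of total probability
P(D) = P(D|C)P(C) + P(D|¬C)P(¬C)
     = 0.8273 × 0.4316 + 0.2265 × 0.5684
     = 0.35706268 + 0.12874260
     = 0.48580528

Step 2: Apply Bayes' theorem
P(C|D) = P(D|C) × P(C) / P(D)
       = 0.35706268 / 0.48580528
       = 0.7350


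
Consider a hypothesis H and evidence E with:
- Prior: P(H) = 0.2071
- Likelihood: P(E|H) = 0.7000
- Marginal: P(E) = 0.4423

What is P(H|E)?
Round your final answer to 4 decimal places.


Using Bayes' theorem:

P(H|E) = P(E|H) × P(H) / P(E)
       = 0.7000 × 0.2071 / 0.4423
       = 0.14497000 / 0.4423
       = 0.3278

The evidence strengthens our belief in H.
Prior: 0.2071 → Posterior: 0.3278


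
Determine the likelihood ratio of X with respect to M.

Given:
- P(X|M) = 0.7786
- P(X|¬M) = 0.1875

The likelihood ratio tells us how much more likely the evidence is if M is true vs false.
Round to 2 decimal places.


Likelihood Ratio (LR) = P(X|M) / P(X|¬M)

LR = 0.7786 / 0.1875
   = 4.15

The evidence is 4.15 times more likely if M is true than if M is false.
Because LR exceeds 1, X is evidence for M.


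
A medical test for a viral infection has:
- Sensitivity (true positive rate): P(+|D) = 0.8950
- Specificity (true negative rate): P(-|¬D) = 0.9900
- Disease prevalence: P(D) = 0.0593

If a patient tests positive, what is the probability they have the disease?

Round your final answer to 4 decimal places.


Let D = has disease, + = positive test

Given:
- P(D) = 0.0593 (prevalence)
- P(+|D) = 0.8950 (sensitivity)
- P(-|¬D) = 0.9900 (specificity)
- P(+|¬D) = 0.0100 (false positive rate = 1 - specificity)

Step 1: Find P(+)
P(+) = P(+|D)P(D) + P(+|¬D)P(¬D)
     = 0.8950 × 0.0593 + 0.0100 × 0.9407
     = 0.05307350 + 0.00940700
     = 0.06248050

Step 2: Apply Bayes' theorem for P(D|+)
P(D|+) = P(+|D)P(D) / P(+)
       = 0.05307350 / 0.06248050
       = 0.8494


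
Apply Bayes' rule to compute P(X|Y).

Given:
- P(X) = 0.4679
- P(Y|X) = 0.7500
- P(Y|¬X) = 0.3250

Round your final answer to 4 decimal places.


Bayes' theorem: P(X|Y) = P(Y|X) × P(X) / P(Y)

Step 1: Calculate P(Y) using law of total probability
P(Y) = P(Y|X)P(X) + P(Y|¬X)P(¬X)
     = 0.7500 × 0.4679 + 0.3250 × 0.5321
     = 0.35092500 + 0.17293250
     = 0.52385750

Step 2: Apply Bayes' theorem
P(X|Y) = P(Y|X) × P(X) / P(Y)
       = 0.35092500 / 0.52385750
       = 0.6699


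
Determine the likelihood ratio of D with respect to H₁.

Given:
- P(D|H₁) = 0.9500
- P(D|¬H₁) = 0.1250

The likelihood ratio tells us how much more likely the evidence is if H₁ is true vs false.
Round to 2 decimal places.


Likelihood Ratio (LR) = P(D|H₁) / P(D|¬H₁)

LR = 0.9500 / 0.1250
   = 7.60

The evidence is 7.60 times more likely if H₁ is true than if H₁ is false.
Since LR > 1, the evidence supports H₁ over ¬H₁.


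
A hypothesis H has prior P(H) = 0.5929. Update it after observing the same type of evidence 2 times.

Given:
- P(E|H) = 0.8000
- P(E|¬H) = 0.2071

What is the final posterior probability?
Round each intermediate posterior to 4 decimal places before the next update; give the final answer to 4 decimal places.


Sequential Bayesian updating:

Initial prior: P(H) = 0.5929

Update 1:
  P(E) = 0.8000 × 0.5929 + 0.2071 × 0.4071 = 0.47432000 + 0.08431041 = 0.55863041
  P(H|E) = 0.47432000 / 0.55863041 = 0.8491

Update 2:
  P(E) = 0.8000 × 0.8491 + 0.2071 × 0.1509 = 0.67928000 + 0.03125139 = 0.71053139
  P(H|E) = 0.67928000 / 0.71053139 = 0.9560

Final posterior: 0.9560


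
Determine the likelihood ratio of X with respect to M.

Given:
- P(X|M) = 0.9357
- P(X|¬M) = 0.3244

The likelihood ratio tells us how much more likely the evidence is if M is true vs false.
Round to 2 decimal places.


Likelihood Ratio (LR) = P(X|M) / P(X|¬M)

LR = 0.9357 / 0.3244
   = 2.88

The evidence is 2.88 times more likely if M is true than if M is false.
Because LR exceeds 1, X is evidence for M.


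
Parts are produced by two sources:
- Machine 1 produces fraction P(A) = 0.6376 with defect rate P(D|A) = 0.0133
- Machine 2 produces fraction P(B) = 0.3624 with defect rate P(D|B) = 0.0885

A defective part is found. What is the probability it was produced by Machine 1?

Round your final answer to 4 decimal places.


Let A = from Machine 1, D = defective

Given:
- P(A) = 0.6376, P(B) = 0.3624
- P(D|A) = 0.0133, P(D|B) = 0.0885

Step 1: Find P(D)
P(D) = P(D|A)P(A) + P(D|B)P(B)
     = 0.0133 × 0.6376 + 0.0885 × 0.3624
     = 0.00848008 + 0.03207240
     = 0.04055248

Step 2: Apply Bayes' theorem
P(A|D) = P(D|A)P(A) / P(D)
       = 0.00848008 / 0.04055248
       = 0.2091


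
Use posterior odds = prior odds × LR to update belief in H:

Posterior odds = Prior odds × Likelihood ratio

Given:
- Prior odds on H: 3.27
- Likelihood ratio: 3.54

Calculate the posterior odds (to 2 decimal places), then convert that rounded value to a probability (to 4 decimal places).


Step 1: Calculate posterior odds
Posterior odds = Prior odds × LR
               = 3.27 × 3.54
               = 11.58

Step 2: Convert to probability
P(H|E) = Posterior odds / (1 + Posterior odds)
       = 11.58 / (1 + 11.58)
       = 11.58 / 12.58
       = 0.9205

The evidence increased P(H) from 0.7658 to 0.9205.


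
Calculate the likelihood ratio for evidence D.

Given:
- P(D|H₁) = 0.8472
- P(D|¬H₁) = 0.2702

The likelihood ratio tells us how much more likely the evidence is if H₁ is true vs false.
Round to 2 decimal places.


Likelihood Ratio (LR) = P(D|H₁) / P(D|¬H₁)

LR = 0.8472 / 0.2702
   = 3.14

The evidence is 3.14 times more likely if H₁ is true than if H₁ is false.
LR > 1, so observing D raises the odds in favor of H₁.


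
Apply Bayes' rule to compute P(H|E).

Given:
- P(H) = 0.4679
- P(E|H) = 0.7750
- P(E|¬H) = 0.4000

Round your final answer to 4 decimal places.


Bayes' theorem: P(H|E) = P(E|H) × P(H) / P(E)

Step 1: Calculate P(E) using law of total probability
P(E) = P(E|H)P(H) + P(E|¬H)P(¬H)
     = 0.7750 × 0.4679 + 0.4000 × 0.5321
     = 0.36262250 + 0.21284000
     = 0.57546250

Step 2: Apply Bayes' theorem
P(H|E) = P(E|H) × P(H) / P(E)
       = 0.36262250 / 0.57546250
       = 0.6301


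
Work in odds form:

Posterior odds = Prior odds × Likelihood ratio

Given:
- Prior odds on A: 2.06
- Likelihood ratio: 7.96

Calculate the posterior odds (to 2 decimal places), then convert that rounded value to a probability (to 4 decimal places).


Step 1: Calculate posterior odds
Posterior odds = Prior odds × LR
               = 2.06 × 7.96
               = 16.40

Step 2: Convert to probability
P(A|E) = Posterior odds / (1 + Posterior odds)
       = 16.40 / (1 + 16.40)
       = 16.40 / 17.40
       = 0.9425

The evidence increased P(A) from 0.6732 to 0.9425.


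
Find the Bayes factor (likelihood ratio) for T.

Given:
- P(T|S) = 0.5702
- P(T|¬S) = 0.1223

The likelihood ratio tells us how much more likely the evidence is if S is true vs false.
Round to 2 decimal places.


Likelihood Ratio (LR) = P(T|S) / P(T|¬S)

LR = 0.5702 / 0.1223
   = 4.66

The evidence is 4.66 times more likely if S is true than if S is false.
LR > 1, so observing T raises the odds in favor of S.


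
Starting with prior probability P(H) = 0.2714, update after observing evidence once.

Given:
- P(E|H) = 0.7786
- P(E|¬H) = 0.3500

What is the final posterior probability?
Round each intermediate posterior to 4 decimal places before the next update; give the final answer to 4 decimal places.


Sequential Bayesian updating:

Initial prior: P(H) = 0.2714

Update 1:
  P(E) = 0.7786 × 0.2714 + 0.3500 × 0.7286 = 0.21131204 + 0.25501000 = 0.46632204
  P(H|E) = 0.21131204 / 0.46632204 = 0.4531

Final posterior: 0.4531


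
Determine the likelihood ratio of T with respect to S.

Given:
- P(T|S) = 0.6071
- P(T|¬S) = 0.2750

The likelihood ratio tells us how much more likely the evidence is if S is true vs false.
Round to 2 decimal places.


Likelihood Ratio (LR) = P(T|S) / P(T|¬S)

LR = 0.6071 / 0.2750
   = 2.21

The evidence is 2.21 times more likely if S is true than if S is false.
Because LR exceeds 1, T is evidence for S.


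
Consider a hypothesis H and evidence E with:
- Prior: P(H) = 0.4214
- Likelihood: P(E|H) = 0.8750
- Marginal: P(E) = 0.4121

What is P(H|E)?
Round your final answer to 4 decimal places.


Using Bayes' theorem:

P(H|E) = P(E|H) × P(H) / P(E)
       = 0.8750 × 0.4214 / 0.4121
       = 0.36872500 / 0.4121
       = 0.8947

The evidence strengthens our belief in H.
Prior: 0.4214 → Posterior: 0.8947


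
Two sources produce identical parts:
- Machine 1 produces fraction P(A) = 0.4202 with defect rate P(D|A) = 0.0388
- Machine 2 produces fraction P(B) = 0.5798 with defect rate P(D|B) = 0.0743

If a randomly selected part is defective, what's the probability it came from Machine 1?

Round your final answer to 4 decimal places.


Let A = from Machine 1, D = defective

Given:
- P(A) = 0.4202, P(B) = 0.5798
- P(D|A) = 0.0388, P(D|B) = 0.0743

Step 1: Find P(D)
P(D) = P(D|A)P(A) + P(D|B)P(B)
     = 0.0388 × 0.4202 + 0.0743 × 0.5798
     = 0.01630376 + 0.04307914
     = 0.05938290

Step 2: Apply Bayes' theorem
P(A|D) = P(D|A)P(A) / P(D)
       = 0.01630376 / 0.05938290
       = 0.2746


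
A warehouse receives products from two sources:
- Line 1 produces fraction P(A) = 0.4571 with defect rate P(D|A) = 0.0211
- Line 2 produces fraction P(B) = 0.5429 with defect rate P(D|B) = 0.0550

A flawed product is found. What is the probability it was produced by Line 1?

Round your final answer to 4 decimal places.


Let A = from Line 1, D = flawed

Given:
- P(A) = 0.4571, P(B) = 0.5429
- P(D|A) = 0.0211, P(D|B) = 0.0550

Step 1: Find P(D)
P(D) = P(D|A)P(A) + P(D|B)P(B)
     = 0.0211 × 0.4571 + 0.0550 × 0.5429
     = 0.00964481 + 0.02985950
     = 0.03950431

Step 2: Apply Bayes' theorem
P(A|D) = P(D|A)P(A) / P(D)
       = 0.00964481 / 0.03950431
       = 0.2441


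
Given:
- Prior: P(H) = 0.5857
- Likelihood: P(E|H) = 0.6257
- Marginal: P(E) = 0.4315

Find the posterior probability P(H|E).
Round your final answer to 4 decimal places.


Using Bayes' theorem:

P(H|E) = P(E|H) × P(H) / P(E)
       = 0.6257 × 0.5857 / 0.4315
       = 0.36647249 / 0.4315
       = 0.8493

The evidence strengthens our belief in H.
Prior: 0.5857 → Posterior: 0.8493


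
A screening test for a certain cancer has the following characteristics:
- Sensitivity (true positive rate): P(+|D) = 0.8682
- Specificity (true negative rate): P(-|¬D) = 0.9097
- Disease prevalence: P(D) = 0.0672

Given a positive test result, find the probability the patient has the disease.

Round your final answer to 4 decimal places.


Let D = has disease, + = positive test

Given:
- P(D) = 0.0672 (prevalence)
- P(+|D) = 0.8682 (sensitivity)
- P(-|¬D) = 0.9097 (specificity)
- P(+|¬D) = 0.0903 (false positive rate = 1 - specificity)

Step 1: Find P(+)
P(+) = P(+|D)P(D) + P(+|¬D)P(¬D)
     = 0.8682 × 0.0672 + 0.0903 × 0.9328
     = 0.05834304 + 0.08423184
     = 0.14257488

Step 2: Apply Bayes' theorem for P(D|+)
P(D|+) = P(+|D)P(D) / P(+)
       = 0.05834304 / 0.14257488
       = 0.4092


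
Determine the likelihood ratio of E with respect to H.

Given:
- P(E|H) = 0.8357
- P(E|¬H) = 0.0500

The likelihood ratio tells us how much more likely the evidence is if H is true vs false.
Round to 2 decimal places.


Likelihood Ratio (LR) = P(E|H) / P(E|¬H)

LR = 0.8357 / 0.0500
   = 16.71

The evidence is 16.71 times more likely if H is true than if H is false.
Because LR exceeds 1, E is evidence for H.


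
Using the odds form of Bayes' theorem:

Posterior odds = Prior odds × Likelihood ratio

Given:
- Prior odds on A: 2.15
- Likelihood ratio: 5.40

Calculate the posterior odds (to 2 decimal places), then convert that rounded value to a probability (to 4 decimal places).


Step 1: Calculate posterior odds
Posterior odds = Prior odds × LR
               = 2.15 × 5.40
               = 11.61

Step 2: Convert to probability
P(A|E) = Posterior odds / (1 + Posterior odds)
       = 11.61 / (1 + 11.61)
       = 11.61 / 12.61
       = 0.9207

The evidence increased P(A) from 0.6825 to 0.9207.


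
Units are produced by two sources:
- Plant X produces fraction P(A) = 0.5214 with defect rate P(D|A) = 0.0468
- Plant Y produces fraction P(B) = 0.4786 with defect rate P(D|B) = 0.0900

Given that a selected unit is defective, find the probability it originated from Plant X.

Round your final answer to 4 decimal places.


Let A = from Plant X, D = defective

Given:
- P(A) = 0.5214, P(B) = 0.4786
- P(D|A) = 0.0468, P(D|B) = 0.0900

Step 1: Find P(D)
P(D) = P(D|A)P(A) + P(D|B)P(B)
     = 0.0468 × 0.5214 + 0.0900 × 0.4786
     = 0.02440152 + 0.04307400
     = 0.06747552

Step 2: Apply Bayes' theorem
P(A|D) = P(D|A)P(A) / P(D)
       = 0.02440152 / 0.06747552
       = 0.3616


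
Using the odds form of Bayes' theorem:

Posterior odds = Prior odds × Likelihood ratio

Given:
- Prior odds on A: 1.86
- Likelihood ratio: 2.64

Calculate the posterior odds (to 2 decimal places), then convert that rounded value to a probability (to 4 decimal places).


Step 1: Calculate posterior odds
Posterior odds = Prior odds × LR
               = 1.86 × 2.64
               = 4.91

Step 2: Convert to probability
P(A|E) = Posterior odds / (1 + Posterior odds)
       = 4.91 / (1 + 4.91)
       = 4.91 / 5.91
       = 0.8308

The evidence increased P(A) from 0.6503 to 0.8308.


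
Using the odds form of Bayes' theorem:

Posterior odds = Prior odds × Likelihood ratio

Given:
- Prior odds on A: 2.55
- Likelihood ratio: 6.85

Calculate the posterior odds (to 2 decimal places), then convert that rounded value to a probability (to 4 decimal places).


Step 1: Calculate posterior odds
Posterior odds = Prior odds × LR
               = 2.55 × 6.85
               = 17.47

Step 2: Convert to probability
P(A|E) = Posterior odds / (1 + Posterior odds)
       = 17.47 / (1 + 17.47)
       = 17.47 / 18.47
       = 0.9459

The evidence increased P(A) from 0.7183 to 0.9459.


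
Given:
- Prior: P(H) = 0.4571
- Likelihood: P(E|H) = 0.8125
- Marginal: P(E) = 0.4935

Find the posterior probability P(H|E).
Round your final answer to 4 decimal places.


Using Bayes' theorem:

P(H|E) = P(E|H) × P(H) / P(E)
       = 0.8125 × 0.4571 / 0.4935
       = 0.37139375 / 0.4935
       = 0.7526

The evidence strengthens our belief in H.
Prior: 0.4571 → Posterior: 0.7526


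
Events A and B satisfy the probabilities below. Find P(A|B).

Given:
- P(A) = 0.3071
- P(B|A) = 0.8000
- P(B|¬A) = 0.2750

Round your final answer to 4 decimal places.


Bayes' theorem: P(A|B) = P(B|A) × P(A) / P(B)

Step 1: Calculate P(B) using law of total probability
P(B) = P(B|A)P(A) + P(B|¬A)P(¬A)
     = 0.8000 × 0.3071 + 0.2750 × 0.6929
     = 0.24568000 + 0.19054750
     = 0.43622750

Step 2: Apply Bayes' theorem
P(A|B) = P(B|A) × P(A) / P(B)
       = 0.24568000 / 0.43622750
       = 0.5632


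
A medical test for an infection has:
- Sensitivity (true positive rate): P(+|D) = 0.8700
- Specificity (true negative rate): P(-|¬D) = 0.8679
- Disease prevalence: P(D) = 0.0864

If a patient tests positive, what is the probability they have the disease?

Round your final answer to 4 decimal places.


Let D = has disease, + = positive test

Given:
- P(D) = 0.0864 (prevalence)
- P(+|D) = 0.8700 (sensitivity)
- P(-|¬D) = 0.8679 (specificity)
- P(+|¬D) = 0.1321 (false positive rate = 1 - specificity)

Step 1: Find P(+)
P(+) = P(+|D)P(D) + P(+|¬D)P(¬D)
     = 0.8700 × 0.0864 + 0.1321 × 0.9136
     = 0.07516800 + 0.12068656
     = 0.19585456

Step 2: Apply Bayes' theorem for P(D|+)
P(D|+) = P(+|D)P(D) / P(+)
       = 0.07516800 / 0.19585456
       = 0.3838


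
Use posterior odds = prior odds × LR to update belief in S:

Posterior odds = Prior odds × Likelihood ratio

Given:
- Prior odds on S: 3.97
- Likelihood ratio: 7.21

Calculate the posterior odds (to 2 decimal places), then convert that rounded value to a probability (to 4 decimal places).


Step 1: Calculate posterior odds
Posterior odds = Prior odds × LR
               = 3.97 × 7.21
               = 28.62

Step 2: Convert to probability
P(S|E) = Posterior odds / (1 + Posterior odds)
       = 28.62 / (1 + 28.62)
       = 28.62 / 29.62
       = 0.9662

The evidence increased P(S) from 0.7988 to 0.9662.


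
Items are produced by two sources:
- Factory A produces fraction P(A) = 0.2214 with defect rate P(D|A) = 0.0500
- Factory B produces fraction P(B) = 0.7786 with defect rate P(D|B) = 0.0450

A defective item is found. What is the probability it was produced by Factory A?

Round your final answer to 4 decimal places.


Let A = from Factory A, D = defective

Given:
- P(A) = 0.2214, P(B) = 0.7786
- P(D|A) = 0.0500, P(D|B) = 0.0450

Step 1: Find P(D)
P(D) = P(D|A)P(A) + P(D|B)P(B)
     = 0.0500 × 0.2214 + 0.0450 × 0.7786
     = 0.01107000 + 0.03503700
     = 0.04610700

Step 2: Apply Bayes' theorem
P(A|D) = P(D|A)P(A) / P(D)
       = 0.01107000 / 0.04610700
       = 0.2401


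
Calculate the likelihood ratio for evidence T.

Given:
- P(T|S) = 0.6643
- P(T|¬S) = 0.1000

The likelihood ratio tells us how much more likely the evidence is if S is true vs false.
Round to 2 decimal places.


Likelihood Ratio (LR) = P(T|S) / P(T|¬S)

LR = 0.6643 / 0.1000
   = 6.64

The evidence is 6.64 times more likely if S is true than if S is false.
Because LR exceeds 1, T is evidence for S.


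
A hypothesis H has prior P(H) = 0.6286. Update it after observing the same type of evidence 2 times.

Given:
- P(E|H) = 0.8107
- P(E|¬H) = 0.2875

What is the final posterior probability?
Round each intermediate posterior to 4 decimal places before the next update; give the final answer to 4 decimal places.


Sequential Bayesian updating:

Initial prior: P(H) = 0.6286

Update 1:
  P(E) = 0.8107 × 0.6286 + 0.2875 × 0.3714 = 0.50960602 + 0.10677750 = 0.61638352
  P(H|E) = 0.50960602 / 0.61638352 = 0.8268

Update 2:
  P(E) = 0.8107 × 0.8268 + 0.2875 × 0.1732 = 0.67028676 + 0.04979500 = 0.72008176
  P(H|E) = 0.67028676 / 0.72008176 = 0.9308

Final posterior: 0.9308


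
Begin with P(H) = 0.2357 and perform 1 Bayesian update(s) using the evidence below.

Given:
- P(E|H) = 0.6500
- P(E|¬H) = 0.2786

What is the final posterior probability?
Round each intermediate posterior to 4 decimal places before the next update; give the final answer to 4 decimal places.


Sequential Bayesian updating:

Initial prior: P(H) = 0.2357

Update 1:
  P(E) = 0.6500 × 0.2357 + 0.2786 × 0.7643 = 0.15320500 + 0.21293398 = 0.36613898
  P(H|E) = 0.15320500 / 0.36613898 = 0.4184

Final posterior: 0.4184


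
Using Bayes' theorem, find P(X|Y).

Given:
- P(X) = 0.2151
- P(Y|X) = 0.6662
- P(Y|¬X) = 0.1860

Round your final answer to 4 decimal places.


Bayes' theorem: P(X|Y) = P(Y|X) × P(X) / P(Y)

Step 1: Calculate P(Y) using law of total probability
P(Y) = P(Y|X)P(X) + P(Y|¬X)P(¬X)
     = 0.6662 × 0.2151 + 0.1860 × 0.7849
     = 0.14329962 + 0.14599140
     = 0.28929102

Step 2: Apply Bayes' theorem
P(X|Y) = P(Y|X) × P(X) / P(Y)
       = 0.14329962 / 0.28929102
       = 0.4953


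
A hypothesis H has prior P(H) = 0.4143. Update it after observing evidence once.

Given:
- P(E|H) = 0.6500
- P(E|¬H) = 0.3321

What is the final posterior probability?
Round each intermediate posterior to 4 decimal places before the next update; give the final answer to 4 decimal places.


Sequential Bayesian updating:

Initial prior: P(H) = 0.4143

Update 1:
  P(E) = 0.6500 × 0.4143 + 0.3321 × 0.5857 = 0.26929500 + 0.19451097 = 0.46380597
  P(H|E) = 0.26929500 / 0.46380597 = 0.5806

Final posterior: 0.5806


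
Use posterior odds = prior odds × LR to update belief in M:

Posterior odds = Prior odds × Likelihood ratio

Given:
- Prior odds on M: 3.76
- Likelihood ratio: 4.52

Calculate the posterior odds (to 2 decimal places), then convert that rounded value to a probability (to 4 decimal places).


Step 1: Calculate posterior odds
Posterior odds = Prior odds × LR
               = 3.76 × 4.52
               = 17.00

Step 2: Convert to probability
P(M|E) = Posterior odds / (1 + Posterior odds)
       = 17.00 / (1 + 17.00)
       = 17.00 / 18.00
       = 0.9444

The evidence increased P(M) from 0.7899 to 0.9444.


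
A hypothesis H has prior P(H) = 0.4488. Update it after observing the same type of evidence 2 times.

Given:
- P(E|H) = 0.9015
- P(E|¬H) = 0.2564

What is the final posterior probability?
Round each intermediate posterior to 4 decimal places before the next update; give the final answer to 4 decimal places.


Sequential Bayesian updating:

Initial prior: P(H) = 0.4488

Update 1:
  P(E) = 0.9015 × 0.4488 + 0.2564 × 0.5512 = 0.40459320 + 0.14132768 = 0.54592088
  P(H|E) = 0.40459320 / 0.54592088 = 0.7411

Update 2:
  P(E) = 0.9015 × 0.7411 + 0.2564 × 0.2589 = 0.66810165 + 0.06638196 = 0.73448361
  P(H|E) = 0.66810165 / 0.73448361 = 0.9096

Final posterior: 0.9096


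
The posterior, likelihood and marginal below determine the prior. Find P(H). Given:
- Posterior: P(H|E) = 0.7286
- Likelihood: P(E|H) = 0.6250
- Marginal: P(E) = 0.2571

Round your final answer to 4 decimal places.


From Bayes' theorem: P(H|E) = P(E|H) × P(H) / P(E)

Rearranging for P(H):
P(H) = P(H|E) × P(E) / P(E|H)
     = 0.7286 × 0.2571 / 0.6250
     = 0.18732306 / 0.6250
     = 0.2997


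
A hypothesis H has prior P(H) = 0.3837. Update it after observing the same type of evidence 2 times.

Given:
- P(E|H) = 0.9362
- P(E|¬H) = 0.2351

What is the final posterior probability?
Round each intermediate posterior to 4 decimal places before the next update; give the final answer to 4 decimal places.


Sequential Bayesian updating:

Initial prior: P(H) = 0.3837

Update 1:
  P(E) = 0.9362 × 0.3837 + 0.2351 × 0.6163 = 0.35921994 + 0.14489213 = 0.50411207
  P(H|E) = 0.35921994 / 0.50411207 = 0.7126

Update 2:
  P(E) = 0.9362 × 0.7126 + 0.2351 × 0.2874 = 0.66713612 + 0.06756774 = 0.73470386
  P(H|E) = 0.66713612 / 0.73470386 = 0.9080

Final posterior: 0.9080


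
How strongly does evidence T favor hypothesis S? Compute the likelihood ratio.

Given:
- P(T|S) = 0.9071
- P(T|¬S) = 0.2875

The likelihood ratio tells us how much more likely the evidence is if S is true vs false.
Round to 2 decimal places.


Likelihood Ratio (LR) = P(T|S) / P(T|¬S)

LR = 0.9071 / 0.2875
   = 3.16

The evidence is 3.16 times more likely if S is true than if S is false.
Since LR > 1, the evidence supports S over ¬S.


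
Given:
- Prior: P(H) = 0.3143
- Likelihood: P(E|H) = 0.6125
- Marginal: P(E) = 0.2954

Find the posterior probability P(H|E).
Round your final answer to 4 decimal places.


Using Bayes' theorem:

P(H|E) = P(E|H) × P(H) / P(E)
       = 0.6125 × 0.3143 / 0.2954
       = 0.19250875 / 0.2954
       = 0.6517

The evidence strengthens our belief in H.
Prior: 0.3143 → Posterior: 0.6517


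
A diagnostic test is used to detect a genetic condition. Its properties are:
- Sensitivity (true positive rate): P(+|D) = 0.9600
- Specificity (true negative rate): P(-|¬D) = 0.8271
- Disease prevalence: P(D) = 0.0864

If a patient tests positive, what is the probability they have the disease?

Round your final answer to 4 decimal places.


Let D = has disease, + = positive test

Given:
- P(D) = 0.0864 (prevalence)
- P(+|D) = 0.9600 (sensitivity)
- P(-|¬D) = 0.8271 (specificity)
- P(+|¬D) = 0.1729 (false positive rate = 1 - specificity)

Step 1: Find P(+)
P(+) = P(+|D)P(D) + P(+|¬D)P(¬D)
     = 0.9600 × 0.0864 + 0.1729 × 0.9136
     = 0.08294400 + 0.15796144
     = 0.24090544

Step 2: Apply Bayes' theorem for P(D|+)
P(D|+) = P(+|D)P(D) / P(+)
       = 0.08294400 / 0.24090544
       = 0.3443


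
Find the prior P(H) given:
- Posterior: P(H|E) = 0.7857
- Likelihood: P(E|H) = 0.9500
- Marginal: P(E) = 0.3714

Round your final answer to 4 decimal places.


From Bayes' theorem: P(H|E) = P(E|H) × P(H) / P(E)

Rearranging for P(H):
P(H) = P(H|E) × P(E) / P(E|H)
     = 0.7857 × 0.3714 / 0.9500
     = 0.29180898 / 0.9500
     = 0.3072


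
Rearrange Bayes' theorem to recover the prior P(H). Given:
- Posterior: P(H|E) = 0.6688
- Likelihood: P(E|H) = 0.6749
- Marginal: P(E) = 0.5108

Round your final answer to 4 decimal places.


From Bayes' theorem: P(H|E) = P(E|H) × P(H) / P(E)

Rearranging for P(H):
P(H) = P(H|E) × P(E) / P(E|H)
     = 0.6688 × 0.5108 / 0.6749
     = 0.34162304 / 0.6749
     = 0.5062


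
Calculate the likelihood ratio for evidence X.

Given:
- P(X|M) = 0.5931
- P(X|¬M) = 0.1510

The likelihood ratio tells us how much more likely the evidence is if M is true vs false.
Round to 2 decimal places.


Likelihood Ratio (LR) = P(X|M) / P(X|¬M)

LR = 0.5931 / 0.1510
   = 3.93

The evidence is 3.93 times more likely if M is true than if M is false.
LR > 1, so observing X raises the odds in favor of M.


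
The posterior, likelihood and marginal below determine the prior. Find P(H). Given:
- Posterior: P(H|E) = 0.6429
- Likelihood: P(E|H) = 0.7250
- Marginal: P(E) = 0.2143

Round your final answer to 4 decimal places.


From Bayes' theorem: P(H|E) = P(E|H) × P(H) / P(E)

Rearranging for P(H):
P(H) = P(H|E) × P(E) / P(E|H)
     = 0.6429 × 0.2143 / 0.7250
     = 0.13777347 / 0.7250
     = 0.1900


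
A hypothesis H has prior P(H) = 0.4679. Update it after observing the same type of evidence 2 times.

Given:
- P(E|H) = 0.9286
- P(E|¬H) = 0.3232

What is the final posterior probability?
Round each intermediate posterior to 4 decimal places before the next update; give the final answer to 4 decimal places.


Sequential Bayesian updating:

Initial prior: P(H) = 0.4679

Update 1:
  P(E) = 0.9286 × 0.4679 + 0.3232 × 0.5321 = 0.43449194 + 0.17197472 = 0.60646666
  P(H|E) = 0.43449194 / 0.60646666 = 0.7164

Update 2:
  P(E) = 0.9286 × 0.7164 + 0.3232 × 0.2836 = 0.66524904 + 0.09165952 = 0.75690856
  P(H|E) = 0.66524904 / 0.75690856 = 0.8789

Final posterior: 0.8789


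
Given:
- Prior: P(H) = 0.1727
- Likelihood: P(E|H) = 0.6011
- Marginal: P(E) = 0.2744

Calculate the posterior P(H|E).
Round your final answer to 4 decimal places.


Using Bayes' theorem:

P(H|E) = P(E|H) × P(H) / P(E)
       = 0.6011 × 0.1727 / 0.2744
       = 0.10380997 / 0.2744
       = 0.3783

The evidence strengthens our belief in H.
Prior: 0.1727 → Posterior: 0.3783


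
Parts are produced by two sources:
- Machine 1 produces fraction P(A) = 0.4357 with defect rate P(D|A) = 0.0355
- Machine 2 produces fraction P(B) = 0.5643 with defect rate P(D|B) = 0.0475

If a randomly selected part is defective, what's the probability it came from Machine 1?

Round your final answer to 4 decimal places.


Let A = from Machine 1, D = defective

Given:
- P(A) = 0.4357, P(B) = 0.5643
- P(D|A) = 0.0355, P(D|B) = 0.0475

Step 1: Find P(D)
P(D) = P(D|A)P(A) + P(D|B)P(B)
     = 0.0355 × 0.4357 + 0.0475 × 0.5643
     = 0.01546735 + 0.02680425
     = 0.04227160

Step 2: Apply Bayes' theorem
P(A|D) = P(D|A)P(A) / P(D)
       = 0.01546735 / 0.04227160
       = 0.3659


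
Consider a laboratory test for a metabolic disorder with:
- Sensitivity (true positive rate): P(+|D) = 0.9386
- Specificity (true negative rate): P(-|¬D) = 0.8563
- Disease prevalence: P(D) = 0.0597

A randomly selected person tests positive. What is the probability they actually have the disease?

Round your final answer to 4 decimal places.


Let D = has disease, + = positive test

Given:
- P(D) = 0.0597 (prevalence)
- P(+|D) = 0.9386 (sensitivity)
- P(-|¬D) = 0.8563 (specificity)
- P(+|¬D) = 0.1437 (false positive rate = 1 - specificity)

Step 1: Find P(+)
P(+) = P(+|D)P(D) + P(+|¬D)P(¬D)
     = 0.9386 × 0.0597 + 0.1437 × 0.9403
     = 0.05603442 + 0.13512111
     = 0.19115553

Step 2: Apply Bayes' theorem for P(D|+)
P(D|+) = P(+|D)P(D) / P(+)
       = 0.05603442 / 0.19115553
       = 0.2931


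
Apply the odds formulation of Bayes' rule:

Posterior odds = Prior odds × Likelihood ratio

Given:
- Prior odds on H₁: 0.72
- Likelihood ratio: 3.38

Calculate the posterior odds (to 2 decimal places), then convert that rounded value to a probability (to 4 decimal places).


Step 1: Calculate posterior odds
Posterior odds = Prior odds × LR
               = 0.72 × 3.38
               = 2.43

Step 2: Convert to probability
P(H₁|E) = Posterior odds / (1 + Posterior odds)
       = 2.43 / (1 + 2.43)
       = 2.43 / 3.43
       = 0.7085

The evidence increased P(H₁) from 0.4186 to 0.7085.


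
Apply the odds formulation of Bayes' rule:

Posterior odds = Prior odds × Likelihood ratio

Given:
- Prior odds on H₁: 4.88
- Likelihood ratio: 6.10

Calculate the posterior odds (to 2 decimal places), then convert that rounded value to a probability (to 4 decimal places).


Step 1: Calculate posterior odds
Posterior odds = Prior odds × LR
               = 4.88 × 6.10
               = 29.77

Step 2: Convert to probability
P(H₁|E) = Posterior odds / (1 + Posterior odds)
       = 29.77 / (1 + 29.77)
       = 29.77 / 30.77
       = 0.9675

The evidence increased P(H₁) from 0.8299 to 0.9675.


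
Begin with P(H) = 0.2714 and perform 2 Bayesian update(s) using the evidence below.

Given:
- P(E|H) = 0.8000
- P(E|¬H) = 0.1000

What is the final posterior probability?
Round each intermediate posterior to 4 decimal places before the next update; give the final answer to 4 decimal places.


Sequential Bayesian updating:

Initial prior: P(H) = 0.2714

Update 1:
  P(E) = 0.8000 × 0.2714 + 0.1000 × 0.7286 = 0.21712000 + 0.07286000 = 0.28998000
  P(H|E) = 0.21712000 / 0.28998000 = 0.7487

Update 2:
  P(E) = 0.8000 × 0.7487 + 0.1000 × 0.2513 = 0.59896000 + 0.02513000 = 0.62409000
  P(H|E) = 0.59896000 / 0.62409000 = 0.9597

Final posterior: 0.9597


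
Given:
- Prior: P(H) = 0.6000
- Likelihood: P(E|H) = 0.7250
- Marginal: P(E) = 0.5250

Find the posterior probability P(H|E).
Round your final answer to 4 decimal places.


Using Bayes' theorem:

P(H|E) = P(E|H) × P(H) / P(E)
       = 0.7250 × 0.6000 / 0.5250
       = 0.43500000 / 0.5250
       = 0.8286

The evidence strengthens our belief in H.
Prior: 0.6000 → Posterior: 0.8286


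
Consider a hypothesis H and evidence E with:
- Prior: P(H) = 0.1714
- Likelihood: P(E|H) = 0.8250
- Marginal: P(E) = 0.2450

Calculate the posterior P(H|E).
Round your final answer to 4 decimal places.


Using Bayes' theorem:

P(H|E) = P(E|H) × P(H) / P(E)
       = 0.8250 × 0.1714 / 0.2450
       = 0.14140500 / 0.2450
       = 0.5772

The evidence strengthens our belief in H.
Prior: 0.1714 → Posterior: 0.5772


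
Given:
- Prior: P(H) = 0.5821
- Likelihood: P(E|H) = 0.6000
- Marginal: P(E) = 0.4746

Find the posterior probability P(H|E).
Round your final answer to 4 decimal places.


Using Bayes' theorem:

P(H|E) = P(E|H) × P(H) / P(E)
       = 0.6000 × 0.5821 / 0.4746
       = 0.34926000 / 0.4746
       = 0.7359

The evidence strengthens our belief in H.
Prior: 0.5821 → Posterior: 0.7359


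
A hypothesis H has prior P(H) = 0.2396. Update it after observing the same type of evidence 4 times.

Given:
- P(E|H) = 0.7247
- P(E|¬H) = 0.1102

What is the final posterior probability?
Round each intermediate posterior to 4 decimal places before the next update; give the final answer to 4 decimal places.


Sequential Bayesian updating:

Initial prior: P(H) = 0.2396

Update 1:
  P(E) = 0.7247 × 0.2396 + 0.1102 × 0.7604 = 0.17363812 + 0.08379608 = 0.25743420
  P(H|E) = 0.17363812 / 0.25743420 = 0.6745

Update 2:
  P(E) = 0.7247 × 0.6745 + 0.1102 × 0.3255 = 0.48881015 + 0.03587010 = 0.52468025
  P(H|E) = 0.48881015 / 0.52468025 = 0.9316

Update 3:
  P(E) = 0.7247 × 0.9316 + 0.1102 × 0.0684 = 0.67513052 + 0.00753768 = 0.68266820
  P(H|E) = 0.67513052 / 0.68266820 = 0.9890

Update 4:
  P(E) = 0.7247 × 0.9890 + 0.1102 × 0.0110 = 0.71672830 + 0.00121220 = 0.71794050
  P(H|E) = 0.71672830 / 0.71794050 = 0.9983

Final posterior: 0.9983


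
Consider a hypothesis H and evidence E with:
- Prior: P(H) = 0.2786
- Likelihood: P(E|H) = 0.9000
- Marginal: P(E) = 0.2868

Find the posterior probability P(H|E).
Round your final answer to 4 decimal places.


Using Bayes' theorem:

P(H|E) = P(E|H) × P(H) / P(E)
       = 0.9000 × 0.2786 / 0.2868
       = 0.25074000 / 0.2868
       = 0.8743

The evidence strengthens our belief in H.
Prior: 0.2786 → Posterior: 0.8743


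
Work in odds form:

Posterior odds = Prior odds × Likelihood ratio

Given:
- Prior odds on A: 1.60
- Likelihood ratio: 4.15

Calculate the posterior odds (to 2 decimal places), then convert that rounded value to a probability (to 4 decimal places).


Step 1: Calculate posterior odds
Posterior odds = Prior odds × LR
               = 1.60 × 4.15
               = 6.64

Step 2: Convert to probability
P(A|E) = Posterior odds / (1 + Posterior odds)
       = 6.64 / (1 + 6.64)
       = 6.64 / 7.64
       = 0.8691

The evidence increased P(A) from 0.6154 to 0.8691.


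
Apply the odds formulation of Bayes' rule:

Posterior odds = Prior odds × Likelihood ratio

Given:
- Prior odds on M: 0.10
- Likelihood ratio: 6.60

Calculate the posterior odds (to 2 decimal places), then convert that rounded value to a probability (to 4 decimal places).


Step 1: Calculate posterior odds
Posterior odds = Prior odds × LR
               = 0.10 × 6.60
               = 0.66

Step 2: Convert to probability
P(M|E) = Posterior odds / (1 + Posterior odds)
       = 0.66 / (1 + 0.66)
       = 0.66 / 1.66
       = 0.3976

The evidence increased P(M) from 0.0909 to 0.3976.


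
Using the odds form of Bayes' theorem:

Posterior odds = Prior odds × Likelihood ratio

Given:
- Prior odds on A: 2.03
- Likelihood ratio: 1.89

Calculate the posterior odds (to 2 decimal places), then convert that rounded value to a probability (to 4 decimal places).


Step 1: Calculate posterior odds
Posterior odds = Prior odds × LR
               = 2.03 × 1.89
               = 3.84

Step 2: Convert to probability
P(A|E) = Posterior odds / (1 + Posterior odds)
       = 3.84 / (1 + 3.84)
       = 3.84 / 4.84
       = 0.7934

The evidence increased P(A) from 0.6700 to 0.7934.


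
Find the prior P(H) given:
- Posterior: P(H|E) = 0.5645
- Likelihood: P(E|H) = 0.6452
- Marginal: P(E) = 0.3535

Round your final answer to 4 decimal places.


From Bayes' theorem: P(H|E) = P(E|H) × P(H) / P(E)

Rearranging for P(H):
P(H) = P(H|E) × P(E) / P(E|H)
     = 0.5645 × 0.3535 / 0.6452
     = 0.19955075 / 0.6452
     = 0.3093


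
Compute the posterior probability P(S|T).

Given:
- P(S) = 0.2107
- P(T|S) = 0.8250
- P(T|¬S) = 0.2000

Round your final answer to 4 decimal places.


Bayes' theorem: P(S|T) = P(T|S) × P(S) / P(T)

Step 1: Calculate P(T) using law of total probability
P(T) = P(T|S)P(S) + P(T|¬S)P(¬S)
     = 0.8250 × 0.2107 + 0.2000 × 0.7893
     = 0.17382750 + 0.15786000
     = 0.33168750

Step 2: Apply Bayes' theorem
P(S|T) = P(T|S) × P(S) / P(T)
       = 0.17382750 / 0.33168750
       = 0.5241


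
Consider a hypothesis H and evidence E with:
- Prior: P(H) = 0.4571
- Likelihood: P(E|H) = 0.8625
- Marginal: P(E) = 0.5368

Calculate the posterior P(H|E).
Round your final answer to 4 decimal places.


Using Bayes' theorem:

P(H|E) = P(E|H) × P(H) / P(E)
       = 0.8625 × 0.4571 / 0.5368
       = 0.39424875 / 0.5368
       = 0.7344

The evidence strengthens our belief in H.
Prior: 0.4571 → Posterior: 0.7344


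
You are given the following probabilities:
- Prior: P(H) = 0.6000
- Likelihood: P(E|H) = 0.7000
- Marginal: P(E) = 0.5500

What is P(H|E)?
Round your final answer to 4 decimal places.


Using Bayes' theorem:

P(H|E) = P(E|H) × P(H) / P(E)
       = 0.7000 × 0.6000 / 0.5500
       = 0.42000000 / 0.5500
       = 0.7636

The evidence strengthens our belief in H.
Prior: 0.6000 → Posterior: 0.7636


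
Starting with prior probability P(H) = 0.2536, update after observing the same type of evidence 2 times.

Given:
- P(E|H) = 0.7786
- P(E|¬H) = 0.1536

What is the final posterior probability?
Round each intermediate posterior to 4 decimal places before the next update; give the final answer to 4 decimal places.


Sequential Bayesian updating:

Initial prior: P(H) = 0.2536

Update 1:
  P(E) = 0.7786 × 0.2536 + 0.1536 × 0.7464 = 0.19745296 + 0.11464704 = 0.31210000
  P(H|E) = 0.19745296 / 0.31210000 = 0.6327

Update 2:
  P(E) = 0.7786 × 0.6327 + 0.1536 × 0.3673 = 0.49262022 + 0.05641728 = 0.54903750
  P(H|E) = 0.49262022 / 0.54903750 = 0.8972

Final posterior: 0.8972
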